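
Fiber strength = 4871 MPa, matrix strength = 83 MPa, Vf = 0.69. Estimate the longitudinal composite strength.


sigma_1 = sigma_f*Vf + sigma_m*(1-Vf) = 4871*0.69 + 83*0.31 = 3386.7 MPa

3386.7 MPa


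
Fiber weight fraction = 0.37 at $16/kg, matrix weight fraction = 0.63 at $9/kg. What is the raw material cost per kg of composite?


Cost = cost_f*Wf + cost_m*Wm = 16*0.37 + 9*0.63 = $11.59/kg

$11.59/kg


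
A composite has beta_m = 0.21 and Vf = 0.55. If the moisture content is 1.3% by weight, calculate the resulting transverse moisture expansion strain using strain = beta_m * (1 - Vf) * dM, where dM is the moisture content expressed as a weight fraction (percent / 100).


dM = 1.3/100 = 0.013
strain = beta_m * (1-Vf) * dM = 0.21 * 0.45 * 0.013 = 0.0012285

0.0012285


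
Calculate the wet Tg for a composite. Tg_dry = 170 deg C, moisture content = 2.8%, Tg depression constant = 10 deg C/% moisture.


Tg_wet = Tg_dry - k*moisture = 170 - 10*2.8 = 142.0 deg C

142.0 deg C


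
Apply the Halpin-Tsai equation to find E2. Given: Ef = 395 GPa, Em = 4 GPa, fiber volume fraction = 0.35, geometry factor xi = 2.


eta = (Ef/Em - 1)/(Ef/Em + xi) = (98.75 - 1)/(98.75 + 2) = 0.9702
E2 = Em*(1+xi*eta*Vf)/(1-eta*Vf) = 10.17 GPa

10.17 GPa


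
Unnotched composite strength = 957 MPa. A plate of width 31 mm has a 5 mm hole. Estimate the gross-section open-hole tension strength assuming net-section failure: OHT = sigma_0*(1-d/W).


OHT = sigma_0*(1-d/W) = 957*(1-5/31) = 802.6 MPa

802.6 MPa


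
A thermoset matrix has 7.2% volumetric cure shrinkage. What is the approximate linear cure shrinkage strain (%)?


Linear shrinkage ≈ vol_shrink/3 = 7.2/3 = 2.4%

2.4%


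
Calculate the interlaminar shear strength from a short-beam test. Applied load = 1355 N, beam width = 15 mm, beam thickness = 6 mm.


ILSS = 3F/(4bh) = 3*1355/(4*15*6) = 11.29 MPa

11.29 MPa


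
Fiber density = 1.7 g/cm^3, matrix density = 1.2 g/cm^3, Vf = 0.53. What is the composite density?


rho_c = rho_f*Vf + rho_m*(1-Vf) = 1.7*0.53 + 1.2*0.47 = 1.465 g/cm^3

1.465 g/cm^3


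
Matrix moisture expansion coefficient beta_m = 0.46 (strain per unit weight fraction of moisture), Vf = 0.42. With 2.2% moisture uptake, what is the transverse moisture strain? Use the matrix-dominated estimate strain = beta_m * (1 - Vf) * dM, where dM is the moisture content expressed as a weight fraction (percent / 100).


dM = 2.2/100 = 0.022
strain = beta_m * (1-Vf) * dM = 0.46 * 0.58 * 0.022 = 0.0058696

0.0058696


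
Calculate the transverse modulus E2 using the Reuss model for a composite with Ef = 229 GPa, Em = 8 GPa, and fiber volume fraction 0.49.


1/E2 = Vf/Ef + (1-Vf)/Em = 0.49/229 + 0.51/8
E2 = 15.18 GPa

15.18 GPa


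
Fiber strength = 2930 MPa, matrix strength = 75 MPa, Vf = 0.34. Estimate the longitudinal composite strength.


sigma_1 = sigma_f*Vf + sigma_m*(1-Vf) = 2930*0.34 + 75*0.66 = 1045.7 MPa

1045.7 MPa


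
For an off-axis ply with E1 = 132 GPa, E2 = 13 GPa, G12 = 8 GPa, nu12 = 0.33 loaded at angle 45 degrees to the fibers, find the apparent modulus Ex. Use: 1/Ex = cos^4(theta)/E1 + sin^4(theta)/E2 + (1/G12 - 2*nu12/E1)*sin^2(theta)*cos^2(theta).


cos^4(45) = 0.25, sin^4(45) = 0.25, sin^2(45)*cos^2(45) = 0.25
1/G12 - 2*nu12/E1 = 1/8 - 2*0.33/132 = 0.12 GPa^-1
1/Ex = 0.25/132 + 0.25/13 + 0.12*0.25 = 0.0511247 GPa^-1
Ex = 19.56 GPa

19.56 GPa


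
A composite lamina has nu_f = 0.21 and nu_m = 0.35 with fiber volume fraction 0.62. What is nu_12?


nu_12 = nu_f*Vf + nu_m*(1-Vf) = 0.21*0.62 + 0.35*0.38 = 0.2632

0.2632


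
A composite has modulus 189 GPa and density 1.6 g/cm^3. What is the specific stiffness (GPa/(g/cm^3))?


Specific stiffness = E/rho = 189/1.6 = 118.1 GPa/(g/cm^3)

118.1 GPa/(g/cm^3)


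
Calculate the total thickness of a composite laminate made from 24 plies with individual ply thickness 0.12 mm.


h = n * t_ply = 24 * 0.12 = 2.88 mm

2.88 mm


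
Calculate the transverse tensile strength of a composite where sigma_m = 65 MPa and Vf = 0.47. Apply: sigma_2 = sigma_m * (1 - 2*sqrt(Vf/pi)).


factor = 1 - 2*sqrt(0.47/pi) = 0.2264
sigma_2 = 65 * 0.2264 = 14.72 MPa

14.72 MPa


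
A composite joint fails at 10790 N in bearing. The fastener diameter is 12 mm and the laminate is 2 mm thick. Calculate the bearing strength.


sigma_br = F/(d*h) = 10790/(12*2) = 449.6 MPa

449.6 MPa


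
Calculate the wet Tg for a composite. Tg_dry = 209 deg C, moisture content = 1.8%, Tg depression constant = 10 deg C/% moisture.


Tg_wet = Tg_dry - k*moisture = 209 - 10*1.8 = 191.0 deg C

191.0 deg C


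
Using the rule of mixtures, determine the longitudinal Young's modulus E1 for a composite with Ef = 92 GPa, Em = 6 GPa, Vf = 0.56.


E1 = Ef*Vf + Em*(1-Vf) = 92*0.56 + 6*0.44 = 54.16 GPa

54.16 GPa


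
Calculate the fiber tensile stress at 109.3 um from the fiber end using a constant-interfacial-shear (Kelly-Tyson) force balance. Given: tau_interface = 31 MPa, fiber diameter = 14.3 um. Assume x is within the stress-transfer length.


Force balance: sigma_f * (pi*d^2/4) = tau * (pi*d) * x  ->  sigma_f = 4 * tau * x / d
sigma_f = 4 * 31 * 109.3 / 14.3 = 947.8 MPa

947.8 MPa


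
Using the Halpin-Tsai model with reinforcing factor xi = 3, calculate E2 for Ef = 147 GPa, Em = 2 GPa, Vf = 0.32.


eta = (Ef/Em - 1)/(Ef/Em + xi) = (73.5 - 1)/(73.5 + 3) = 0.9477
E2 = Em*(1+xi*eta*Vf)/(1-eta*Vf) = 5.48 GPa

5.48 GPa


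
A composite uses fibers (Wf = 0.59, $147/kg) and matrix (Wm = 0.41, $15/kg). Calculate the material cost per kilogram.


Cost = cost_f*Wf + cost_m*Wm = 147*0.59 + 15*0.41 = $92.88/kg

$92.88/kg


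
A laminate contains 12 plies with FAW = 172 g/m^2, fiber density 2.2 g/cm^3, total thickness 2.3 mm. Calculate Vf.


Vf = n * FAW / (rho_f * h * 1000) = 12 * 172 / (2.2 * 2.3 * 1000) = 0.4079

0.4079


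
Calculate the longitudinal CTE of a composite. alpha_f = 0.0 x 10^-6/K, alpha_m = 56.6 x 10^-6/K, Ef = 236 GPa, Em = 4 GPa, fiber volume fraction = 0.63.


E1 = Ef*Vf + Em*(1-Vf) = 150.16
alpha_1 = (alpha_f*Ef*Vf + alpha_m*Em*(1-Vf))/E1 = 0.56 x 10^-6/K

0.56 x 10^-6/K


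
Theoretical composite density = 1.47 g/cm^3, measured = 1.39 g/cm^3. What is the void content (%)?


Void% = (rho_theo - rho_actual)/rho_theo * 100 = (1.47 - 1.39)/1.47 * 100 = 5.44%

5.44%


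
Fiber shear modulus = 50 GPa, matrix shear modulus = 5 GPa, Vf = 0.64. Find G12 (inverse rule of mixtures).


1/G12 = Vf/Gf + (1-Vf)/Gm = 0.64/50 + 0.36/5
G12 = 11.79 GPa

11.79 GPa


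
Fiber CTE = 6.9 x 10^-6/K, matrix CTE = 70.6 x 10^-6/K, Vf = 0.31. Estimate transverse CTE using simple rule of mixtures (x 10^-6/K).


alpha_2 = alpha_f*Vf + alpha_m*(1-Vf) = 6.9*0.31 + 70.6*0.69 = 50.9 x 10^-6/K

50.9 x 10^-6/K


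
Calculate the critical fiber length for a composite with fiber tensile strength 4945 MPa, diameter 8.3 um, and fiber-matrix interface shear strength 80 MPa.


Lc = sigma_f * d / (2 * tau_i) = 4945 * 8.3 / (2 * 80) = 256.5 um

256.5 um


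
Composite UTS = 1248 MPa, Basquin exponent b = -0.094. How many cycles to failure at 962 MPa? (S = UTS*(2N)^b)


N = 0.5 * (S/UTS)^(1/b) = 0.5 * (962/1248)^(1/-0.094) = 7.9711 cycles

7.9711 cycles


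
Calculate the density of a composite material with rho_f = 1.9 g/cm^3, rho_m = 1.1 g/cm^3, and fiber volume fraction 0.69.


rho_c = rho_f*Vf + rho_m*(1-Vf) = 1.9*0.69 + 1.1*0.31 = 1.652 g/cm^3

1.652 g/cm^3


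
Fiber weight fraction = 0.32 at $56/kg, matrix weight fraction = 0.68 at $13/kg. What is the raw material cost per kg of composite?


Cost = cost_f*Wf + cost_m*Wm = 56*0.32 + 13*0.68 = $26.76/kg

$26.76/kg


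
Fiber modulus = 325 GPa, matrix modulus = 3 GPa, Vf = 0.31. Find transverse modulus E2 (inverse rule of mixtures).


1/E2 = Vf/Ef + (1-Vf)/Em = 0.31/325 + 0.69/3
E2 = 4.33 GPa

4.33 GPa


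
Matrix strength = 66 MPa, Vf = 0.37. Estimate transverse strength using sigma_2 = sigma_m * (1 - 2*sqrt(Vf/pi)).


factor = 1 - 2*sqrt(0.37/pi) = 0.3136
sigma_2 = 66 * 0.3136 = 20.7 MPa

20.7 MPa


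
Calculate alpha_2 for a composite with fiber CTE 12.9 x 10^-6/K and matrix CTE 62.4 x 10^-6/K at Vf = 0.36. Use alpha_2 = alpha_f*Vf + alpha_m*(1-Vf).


alpha_2 = alpha_f*Vf + alpha_m*(1-Vf) = 12.9*0.36 + 62.4*0.64 = 44.6 x 10^-6/K

44.6 x 10^-6/K


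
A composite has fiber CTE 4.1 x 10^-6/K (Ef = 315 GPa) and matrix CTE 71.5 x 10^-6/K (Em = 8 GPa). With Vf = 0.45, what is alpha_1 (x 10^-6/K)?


E1 = Ef*Vf + Em*(1-Vf) = 146.15
alpha_1 = (alpha_f*Ef*Vf + alpha_m*Em*(1-Vf))/E1 = 6.13 x 10^-6/K

6.13 x 10^-6/K


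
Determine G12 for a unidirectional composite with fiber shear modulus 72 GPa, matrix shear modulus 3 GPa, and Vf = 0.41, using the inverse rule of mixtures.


1/G12 = Vf/Gf + (1-Vf)/Gm = 0.41/72 + 0.59/3
G12 = 4.94 GPa

4.94 GPa


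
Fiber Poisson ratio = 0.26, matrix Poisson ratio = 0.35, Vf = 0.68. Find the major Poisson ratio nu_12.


nu_12 = nu_f*Vf + nu_m*(1-Vf) = 0.26*0.68 + 0.35*0.32 = 0.2888

0.2888


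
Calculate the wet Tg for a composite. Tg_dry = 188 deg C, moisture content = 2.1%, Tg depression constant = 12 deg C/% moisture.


Tg_wet = Tg_dry - k*moisture = 188 - 12*2.1 = 162.8 deg C

162.8 deg C


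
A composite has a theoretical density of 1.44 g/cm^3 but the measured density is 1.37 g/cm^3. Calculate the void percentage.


Void% = (rho_theo - rho_actual)/rho_theo * 100 = (1.44 - 1.37)/1.44 * 100 = 4.86%

4.86%


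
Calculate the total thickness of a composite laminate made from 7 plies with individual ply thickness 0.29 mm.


h = n * t_ply = 7 * 0.29 = 2.03 mm

2.03 mm


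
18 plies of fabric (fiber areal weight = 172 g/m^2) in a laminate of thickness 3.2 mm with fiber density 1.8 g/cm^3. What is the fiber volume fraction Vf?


Vf = n * FAW / (rho_f * h * 1000) = 18 * 172 / (1.8 * 3.2 * 1000) = 0.5375

0.5375


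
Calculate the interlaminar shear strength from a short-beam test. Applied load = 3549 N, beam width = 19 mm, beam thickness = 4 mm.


ILSS = 3F/(4bh) = 3*3549/(4*19*4) = 35.02 MPa

35.02 MPa


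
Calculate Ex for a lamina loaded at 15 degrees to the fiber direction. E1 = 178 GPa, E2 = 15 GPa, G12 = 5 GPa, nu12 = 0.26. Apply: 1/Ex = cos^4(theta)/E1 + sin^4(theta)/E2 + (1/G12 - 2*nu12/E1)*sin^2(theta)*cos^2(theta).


cos^4(15) = 0.870513, sin^4(15) = 0.004487, sin^2(15)*cos^2(15) = 0.0625
1/G12 - 2*nu12/E1 = 1/5 - 2*0.26/178 = 0.197079 GPa^-1
1/Ex = 0.870513/178 + 0.004487/15 + 0.197079*0.0625 = 0.0175071 GPa^-1
Ex = 57.12 GPa

57.12 GPa


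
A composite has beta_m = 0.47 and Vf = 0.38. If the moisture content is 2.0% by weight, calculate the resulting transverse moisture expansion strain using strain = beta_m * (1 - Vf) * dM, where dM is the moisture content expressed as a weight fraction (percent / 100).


dM = 2.0/100 = 0.02
strain = beta_m * (1-Vf) * dM = 0.47 * 0.62 * 0.02 = 0.005828

0.005828


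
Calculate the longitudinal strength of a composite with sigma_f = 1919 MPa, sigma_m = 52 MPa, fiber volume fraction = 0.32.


sigma_1 = sigma_f*Vf + sigma_m*(1-Vf) = 1919*0.32 + 52*0.68 = 649.4 MPa

649.4 MPa


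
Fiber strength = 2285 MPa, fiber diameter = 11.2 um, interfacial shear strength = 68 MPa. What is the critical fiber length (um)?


Lc = sigma_f * d / (2 * tau_i) = 2285 * 11.2 / (2 * 68) = 188.2 um

188.2 um


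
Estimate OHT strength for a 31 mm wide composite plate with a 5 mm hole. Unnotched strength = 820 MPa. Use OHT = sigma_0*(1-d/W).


OHT = sigma_0*(1-d/W) = 820*(1-5/31) = 687.7 MPa

687.7 MPa


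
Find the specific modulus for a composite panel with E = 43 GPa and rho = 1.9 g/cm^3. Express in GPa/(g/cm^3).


Specific stiffness = E/rho = 43/1.9 = 22.6 GPa/(g/cm^3)

22.6 GPa/(g/cm^3)


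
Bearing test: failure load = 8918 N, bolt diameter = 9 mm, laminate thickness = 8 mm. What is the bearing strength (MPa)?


sigma_br = F/(d*h) = 8918/(9*8) = 123.9 MPa

123.9 MPa


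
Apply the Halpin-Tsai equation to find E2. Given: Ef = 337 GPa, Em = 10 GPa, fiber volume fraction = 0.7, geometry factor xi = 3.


eta = (Ef/Em - 1)/(Ef/Em + xi) = (33.7 - 1)/(33.7 + 3) = 0.891
E2 = Em*(1+xi*eta*Vf)/(1-eta*Vf) = 76.3 GPa

76.3 GPa


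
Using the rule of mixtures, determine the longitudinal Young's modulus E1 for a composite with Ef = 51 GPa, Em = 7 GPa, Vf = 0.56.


E1 = Ef*Vf + Em*(1-Vf) = 51*0.56 + 7*0.44 = 31.64 GPa

31.64 GPa


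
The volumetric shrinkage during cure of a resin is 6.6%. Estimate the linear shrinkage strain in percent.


Linear shrinkage ≈ vol_shrink/3 = 6.6/3 = 2.2%

2.2%


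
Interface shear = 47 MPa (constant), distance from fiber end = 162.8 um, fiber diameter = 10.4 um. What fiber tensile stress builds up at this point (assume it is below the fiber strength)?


Force balance: sigma_f * (pi*d^2/4) = tau * (pi*d) * x  ->  sigma_f = 4 * tau * x / d
sigma_f = 4 * 47 * 162.8 / 10.4 = 2942.9 MPa

2942.9 MPa


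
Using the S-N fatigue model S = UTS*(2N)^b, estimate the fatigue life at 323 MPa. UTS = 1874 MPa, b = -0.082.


N = 0.5 * (S/UTS)^(1/b) = 0.5 * (323/1874)^(1/-0.082) = 1.0251e+09 cycles

1.0251e+09 cycles


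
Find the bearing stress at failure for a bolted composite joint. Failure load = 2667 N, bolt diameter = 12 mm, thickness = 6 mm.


sigma_br = F/(d*h) = 2667/(12*6) = 37.0 MPa

37.0 MPa


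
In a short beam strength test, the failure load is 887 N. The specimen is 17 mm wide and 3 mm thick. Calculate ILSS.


ILSS = 3F/(4bh) = 3*887/(4*17*3) = 13.04 MPa

13.04 MPa


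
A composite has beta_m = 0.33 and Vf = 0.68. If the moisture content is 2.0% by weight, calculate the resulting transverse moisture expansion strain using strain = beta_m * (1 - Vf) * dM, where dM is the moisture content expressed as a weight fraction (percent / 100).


dM = 2.0/100 = 0.02
strain = beta_m * (1-Vf) * dM = 0.33 * 0.32 * 0.02 = 0.002112

0.002112


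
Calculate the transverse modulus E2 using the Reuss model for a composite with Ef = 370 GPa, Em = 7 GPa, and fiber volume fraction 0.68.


1/E2 = Vf/Ef + (1-Vf)/Em = 0.68/370 + 0.32/7
E2 = 21.03 GPa

21.03 GPa


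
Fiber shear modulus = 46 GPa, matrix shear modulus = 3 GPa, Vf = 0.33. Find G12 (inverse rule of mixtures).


1/G12 = Vf/Gf + (1-Vf)/Gm = 0.33/46 + 0.67/3
G12 = 4.34 GPa

4.34 GPa


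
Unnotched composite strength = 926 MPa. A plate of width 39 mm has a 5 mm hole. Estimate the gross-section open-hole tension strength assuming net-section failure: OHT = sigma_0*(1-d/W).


OHT = sigma_0*(1-d/W) = 926*(1-5/39) = 807.3 MPa

807.3 MPa


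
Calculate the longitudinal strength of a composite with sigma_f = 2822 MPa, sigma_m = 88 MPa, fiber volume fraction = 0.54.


sigma_1 = sigma_f*Vf + sigma_m*(1-Vf) = 2822*0.54 + 88*0.46 = 1564.4 MPa

1564.4 MPa


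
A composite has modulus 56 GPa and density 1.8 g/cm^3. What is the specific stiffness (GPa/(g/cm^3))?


Specific stiffness = E/rho = 56/1.8 = 31.1 GPa/(g/cm^3)

31.1 GPa/(g/cm^3)


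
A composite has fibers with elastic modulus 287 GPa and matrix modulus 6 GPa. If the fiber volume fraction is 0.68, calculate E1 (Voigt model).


E1 = Ef*Vf + Em*(1-Vf) = 287*0.68 + 6*0.32 = 197.08 GPa

197.08 GPa


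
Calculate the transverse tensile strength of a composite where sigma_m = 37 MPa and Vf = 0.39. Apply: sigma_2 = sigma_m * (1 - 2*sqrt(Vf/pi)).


factor = 1 - 2*sqrt(0.39/pi) = 0.2953
sigma_2 = 37 * 0.2953 = 10.93 MPa

10.93 MPa


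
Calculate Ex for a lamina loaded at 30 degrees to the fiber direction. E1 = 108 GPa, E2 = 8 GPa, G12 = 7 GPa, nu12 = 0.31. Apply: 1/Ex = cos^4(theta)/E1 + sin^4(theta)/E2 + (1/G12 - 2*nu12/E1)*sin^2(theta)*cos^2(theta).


cos^4(30) = 0.5625, sin^4(30) = 0.0625, sin^2(30)*cos^2(30) = 0.1875
1/G12 - 2*nu12/E1 = 1/7 - 2*0.31/108 = 0.137116 GPa^-1
1/Ex = 0.5625/108 + 0.0625/8 + 0.137116*0.1875 = 0.0387302 GPa^-1
Ex = 25.82 GPa

25.82 GPa


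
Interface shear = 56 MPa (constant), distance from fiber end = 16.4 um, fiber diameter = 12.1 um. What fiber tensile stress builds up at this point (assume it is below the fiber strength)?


Force balance: sigma_f * (pi*d^2/4) = tau * (pi*d) * x  ->  sigma_f = 4 * tau * x / d
sigma_f = 4 * 56 * 16.4 / 12.1 = 303.6 MPa

303.6 MPa


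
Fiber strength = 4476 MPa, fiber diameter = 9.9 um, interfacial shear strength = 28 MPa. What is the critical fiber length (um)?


Lc = sigma_f * d / (2 * tau_i) = 4476 * 9.9 / (2 * 28) = 791.3 um

791.3 um


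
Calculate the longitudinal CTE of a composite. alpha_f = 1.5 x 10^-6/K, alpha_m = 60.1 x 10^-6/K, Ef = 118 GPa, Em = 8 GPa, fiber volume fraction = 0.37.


E1 = Ef*Vf + Em*(1-Vf) = 48.7
alpha_1 = (alpha_f*Ef*Vf + alpha_m*Em*(1-Vf))/E1 = 7.56 x 10^-6/K

7.56 x 10^-6/K


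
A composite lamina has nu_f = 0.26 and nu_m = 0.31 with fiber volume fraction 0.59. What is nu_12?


nu_12 = nu_f*Vf + nu_m*(1-Vf) = 0.26*0.59 + 0.31*0.41 = 0.2805

0.2805


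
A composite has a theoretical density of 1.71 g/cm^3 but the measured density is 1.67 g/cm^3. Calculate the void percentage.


Void% = (rho_theo - rho_actual)/rho_theo * 100 = (1.71 - 1.67)/1.71 * 100 = 2.34%

2.34%


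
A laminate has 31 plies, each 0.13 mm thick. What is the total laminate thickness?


h = n * t_ply = 31 * 0.13 = 4.03 mm

4.03 mm


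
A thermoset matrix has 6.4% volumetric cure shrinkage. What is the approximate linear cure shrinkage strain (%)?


Linear shrinkage ≈ vol_shrink/3 = 6.4/3 = 2.133%

2.133%


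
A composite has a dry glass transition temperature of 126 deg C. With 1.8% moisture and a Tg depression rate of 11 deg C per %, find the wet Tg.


Tg_wet = Tg_dry - k*moisture = 126 - 11*1.8 = 106.2 deg C

106.2 deg C


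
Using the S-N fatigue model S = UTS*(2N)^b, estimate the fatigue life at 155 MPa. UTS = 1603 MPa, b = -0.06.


N = 0.5 * (S/UTS)^(1/b) = 0.5 * (155/1603)^(1/-0.06) = 4.0644e+16 cycles

4.0644e+16 cycles


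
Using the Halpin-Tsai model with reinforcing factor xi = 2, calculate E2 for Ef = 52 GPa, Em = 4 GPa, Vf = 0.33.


eta = (Ef/Em - 1)/(Ef/Em + xi) = (13.0 - 1)/(13.0 + 2) = 0.8
E2 = Em*(1+xi*eta*Vf)/(1-eta*Vf) = 8.3 GPa

8.3 GPa


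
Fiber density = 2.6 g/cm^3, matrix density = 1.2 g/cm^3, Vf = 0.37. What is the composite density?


rho_c = rho_f*Vf + rho_m*(1-Vf) = 2.6*0.37 + 1.2*0.63 = 1.718 g/cm^3

1.718 g/cm^3


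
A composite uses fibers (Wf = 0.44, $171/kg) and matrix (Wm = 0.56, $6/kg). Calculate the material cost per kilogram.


Cost = cost_f*Wf + cost_m*Wm = 171*0.44 + 6*0.56 = $78.6/kg

$78.6/kg


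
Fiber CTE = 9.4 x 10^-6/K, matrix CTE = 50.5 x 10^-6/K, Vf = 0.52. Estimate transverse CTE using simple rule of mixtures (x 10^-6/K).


alpha_2 = alpha_f*Vf + alpha_m*(1-Vf) = 9.4*0.52 + 50.5*0.48 = 29.1 x 10^-6/K

29.1 x 10^-6/K


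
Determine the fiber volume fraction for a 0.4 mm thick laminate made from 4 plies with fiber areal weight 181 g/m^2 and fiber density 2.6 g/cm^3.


Vf = n * FAW / (rho_f * h * 1000) = 4 * 181 / (2.6 * 0.4 * 1000) = 0.6962

0.6962


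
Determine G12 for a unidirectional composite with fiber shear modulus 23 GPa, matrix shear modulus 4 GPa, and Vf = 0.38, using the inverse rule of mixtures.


1/G12 = Vf/Gf + (1-Vf)/Gm = 0.38/23 + 0.62/4
G12 = 5.83 GPa

5.83 GPa


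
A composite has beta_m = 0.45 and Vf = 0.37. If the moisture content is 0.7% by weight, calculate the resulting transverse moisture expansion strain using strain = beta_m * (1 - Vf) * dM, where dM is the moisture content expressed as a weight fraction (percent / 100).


dM = 0.7/100 = 0.007
strain = beta_m * (1-Vf) * dM = 0.45 * 0.63 * 0.007 = 0.0019845

0.0019845


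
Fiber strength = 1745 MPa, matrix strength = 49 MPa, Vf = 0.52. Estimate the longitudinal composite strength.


sigma_1 = sigma_f*Vf + sigma_m*(1-Vf) = 1745*0.52 + 49*0.48 = 930.9 MPa

930.9 MPa


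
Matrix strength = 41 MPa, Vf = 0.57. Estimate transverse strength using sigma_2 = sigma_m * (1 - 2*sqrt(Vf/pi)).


factor = 1 - 2*sqrt(0.57/pi) = 0.1481
sigma_2 = 41 * 0.1481 = 6.07 MPa

6.07 MPa


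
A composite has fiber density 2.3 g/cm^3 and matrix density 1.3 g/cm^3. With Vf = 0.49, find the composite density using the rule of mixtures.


rho_c = rho_f*Vf + rho_m*(1-Vf) = 2.3*0.49 + 1.3*0.51 = 1.79 g/cm^3

1.79 g/cm^3


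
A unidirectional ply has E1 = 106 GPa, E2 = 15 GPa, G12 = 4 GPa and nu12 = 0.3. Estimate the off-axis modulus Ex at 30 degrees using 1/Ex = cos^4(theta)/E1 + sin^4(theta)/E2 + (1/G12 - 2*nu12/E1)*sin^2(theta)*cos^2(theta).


cos^4(30) = 0.5625, sin^4(30) = 0.0625, sin^2(30)*cos^2(30) = 0.1875
1/G12 - 2*nu12/E1 = 1/4 - 2*0.3/106 = 0.24434 GPa^-1
1/Ex = 0.5625/106 + 0.0625/15 + 0.24434*0.1875 = 0.055287 GPa^-1
Ex = 18.09 GPa

18.09 GPa


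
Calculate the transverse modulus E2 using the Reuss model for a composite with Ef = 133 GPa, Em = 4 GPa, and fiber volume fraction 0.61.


1/E2 = Vf/Ef + (1-Vf)/Em = 0.61/133 + 0.39/4
E2 = 9.8 GPa

9.8 GPa


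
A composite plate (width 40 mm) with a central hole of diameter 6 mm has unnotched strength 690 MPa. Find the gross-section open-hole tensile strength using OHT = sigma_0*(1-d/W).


OHT = sigma_0*(1-d/W) = 690*(1-6/40) = 586.5 MPa

586.5 MPa


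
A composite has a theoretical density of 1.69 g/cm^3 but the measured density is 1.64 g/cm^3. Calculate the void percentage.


Void% = (rho_theo - rho_actual)/rho_theo * 100 = (1.69 - 1.64)/1.69 * 100 = 2.96%

2.96%


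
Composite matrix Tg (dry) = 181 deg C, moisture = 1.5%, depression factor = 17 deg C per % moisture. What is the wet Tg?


Tg_wet = Tg_dry - k*moisture = 181 - 17*1.5 = 155.5 deg C

155.5 deg C


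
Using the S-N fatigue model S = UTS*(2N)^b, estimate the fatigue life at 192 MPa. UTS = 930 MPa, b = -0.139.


N = 0.5 * (S/UTS)^(1/b) = 0.5 * (192/930)^(1/-0.139) = 42494.7125 cycles

42494.7125 cycles


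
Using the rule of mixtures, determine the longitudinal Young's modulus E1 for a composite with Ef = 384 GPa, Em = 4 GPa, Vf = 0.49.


E1 = Ef*Vf + Em*(1-Vf) = 384*0.49 + 4*0.51 = 190.2 GPa

190.2 GPa


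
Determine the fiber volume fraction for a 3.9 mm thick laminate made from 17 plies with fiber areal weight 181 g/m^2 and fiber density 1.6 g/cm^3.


Vf = n * FAW / (rho_f * h * 1000) = 17 * 181 / (1.6 * 3.9 * 1000) = 0.4931

0.4931


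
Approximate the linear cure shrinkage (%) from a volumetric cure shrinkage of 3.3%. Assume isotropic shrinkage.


Linear shrinkage ≈ vol_shrink/3 = 3.3/3 = 1.1%

1.1%


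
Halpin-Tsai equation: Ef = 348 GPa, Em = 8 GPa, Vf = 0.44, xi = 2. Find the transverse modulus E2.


eta = (Ef/Em - 1)/(Ef/Em + xi) = (43.5 - 1)/(43.5 + 2) = 0.9341
E2 = Em*(1+xi*eta*Vf)/(1-eta*Vf) = 24.75 GPa

24.75 GPa


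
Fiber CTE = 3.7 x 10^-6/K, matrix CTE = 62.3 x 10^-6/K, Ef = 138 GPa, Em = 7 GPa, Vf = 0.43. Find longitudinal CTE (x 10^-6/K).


E1 = Ef*Vf + Em*(1-Vf) = 63.33
alpha_1 = (alpha_f*Ef*Vf + alpha_m*Em*(1-Vf))/E1 = 7.39 x 10^-6/K

7.39 x 10^-6/K


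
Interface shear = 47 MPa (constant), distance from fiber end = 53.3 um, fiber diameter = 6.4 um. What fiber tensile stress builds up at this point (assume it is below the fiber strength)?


Force balance: sigma_f * (pi*d^2/4) = tau * (pi*d) * x  ->  sigma_f = 4 * tau * x / d
sigma_f = 4 * 47 * 53.3 / 6.4 = 1565.7 MPa

1565.7 MPa


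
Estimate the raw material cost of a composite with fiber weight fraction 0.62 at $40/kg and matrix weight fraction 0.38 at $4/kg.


Cost = cost_f*Wf + cost_m*Wm = 40*0.62 + 4*0.38 = $26.32/kg

$26.32/kg


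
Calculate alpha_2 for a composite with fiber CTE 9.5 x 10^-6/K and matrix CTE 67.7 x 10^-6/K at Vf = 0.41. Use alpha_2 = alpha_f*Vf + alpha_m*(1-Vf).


alpha_2 = alpha_f*Vf + alpha_m*(1-Vf) = 9.5*0.41 + 67.7*0.59 = 43.8 x 10^-6/K

43.8 x 10^-6/K


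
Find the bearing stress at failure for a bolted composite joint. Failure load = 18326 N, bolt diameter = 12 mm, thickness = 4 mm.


sigma_br = F/(d*h) = 18326/(12*4) = 381.8 MPa

381.8 MPa


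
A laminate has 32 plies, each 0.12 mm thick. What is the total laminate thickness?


h = n * t_ply = 32 * 0.12 = 3.84 mm

3.84 mm


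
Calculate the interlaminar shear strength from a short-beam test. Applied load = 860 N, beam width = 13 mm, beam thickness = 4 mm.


ILSS = 3F/(4bh) = 3*860/(4*13*4) = 12.4 MPa

12.4 MPa


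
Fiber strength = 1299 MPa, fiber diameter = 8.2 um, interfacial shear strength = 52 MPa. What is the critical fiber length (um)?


Lc = sigma_f * d / (2 * tau_i) = 1299 * 8.2 / (2 * 52) = 102.4 um

102.4 um


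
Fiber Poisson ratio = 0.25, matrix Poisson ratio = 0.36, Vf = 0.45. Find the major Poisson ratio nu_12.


nu_12 = nu_f*Vf + nu_m*(1-Vf) = 0.25*0.45 + 0.36*0.55 = 0.3105

0.3105


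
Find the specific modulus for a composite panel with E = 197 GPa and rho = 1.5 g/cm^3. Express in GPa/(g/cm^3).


Specific stiffness = E/rho = 197/1.5 = 131.3 GPa/(g/cm^3)

131.3 GPa/(g/cm^3)


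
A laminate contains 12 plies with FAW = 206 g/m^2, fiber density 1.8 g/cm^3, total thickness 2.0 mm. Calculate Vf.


Vf = n * FAW / (rho_f * h * 1000) = 12 * 206 / (1.8 * 2.0 * 1000) = 0.6867

0.6867


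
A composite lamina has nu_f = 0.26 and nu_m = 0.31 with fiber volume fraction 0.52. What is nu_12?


nu_12 = nu_f*Vf + nu_m*(1-Vf) = 0.26*0.52 + 0.31*0.48 = 0.284

0.284


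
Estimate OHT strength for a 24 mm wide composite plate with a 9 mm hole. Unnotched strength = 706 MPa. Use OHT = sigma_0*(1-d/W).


OHT = sigma_0*(1-d/W) = 706*(1-9/24) = 441.3 MPa

441.3 MPa


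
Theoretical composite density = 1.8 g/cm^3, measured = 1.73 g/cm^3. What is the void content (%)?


Void% = (rho_theo - rho_actual)/rho_theo * 100 = (1.8 - 1.73)/1.8 * 100 = 3.89%

3.89%


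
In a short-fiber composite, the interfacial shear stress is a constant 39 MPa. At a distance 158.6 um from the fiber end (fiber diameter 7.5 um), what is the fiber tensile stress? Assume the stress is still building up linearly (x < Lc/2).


Force balance: sigma_f * (pi*d^2/4) = tau * (pi*d) * x  ->  sigma_f = 4 * tau * x / d
sigma_f = 4 * 39 * 158.6 / 7.5 = 3298.9 MPa

3298.9 MPa


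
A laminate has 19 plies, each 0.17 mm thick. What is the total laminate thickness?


h = n * t_ply = 19 * 0.17 = 3.23 mm

3.23 mm


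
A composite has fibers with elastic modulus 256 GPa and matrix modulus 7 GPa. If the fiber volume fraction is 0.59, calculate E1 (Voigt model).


E1 = Ef*Vf + Em*(1-Vf) = 256*0.59 + 7*0.41 = 153.91 GPa

153.91 GPa


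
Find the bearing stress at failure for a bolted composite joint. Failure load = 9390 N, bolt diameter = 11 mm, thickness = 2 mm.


sigma_br = F/(d*h) = 9390/(11*2) = 426.8 MPa

426.8 MPa


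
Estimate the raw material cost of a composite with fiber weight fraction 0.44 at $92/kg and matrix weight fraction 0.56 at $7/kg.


Cost = cost_f*Wf + cost_m*Wm = 92*0.44 + 7*0.56 = $44.4/kg

$44.4/kg


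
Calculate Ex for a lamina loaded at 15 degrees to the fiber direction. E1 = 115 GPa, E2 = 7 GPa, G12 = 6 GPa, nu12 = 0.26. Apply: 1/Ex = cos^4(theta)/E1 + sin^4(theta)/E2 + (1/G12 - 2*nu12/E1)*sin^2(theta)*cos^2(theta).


cos^4(15) = 0.870513, sin^4(15) = 0.004487, sin^2(15)*cos^2(15) = 0.0625
1/G12 - 2*nu12/E1 = 1/6 - 2*0.26/115 = 0.162145 GPa^-1
1/Ex = 0.870513/115 + 0.004487/7 + 0.162145*0.0625 = 0.0183448 GPa^-1
Ex = 54.51 GPa

54.51 GPa


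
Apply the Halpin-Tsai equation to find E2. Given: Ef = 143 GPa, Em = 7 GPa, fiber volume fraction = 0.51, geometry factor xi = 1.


eta = (Ef/Em - 1)/(Ef/Em + xi) = (20.4286 - 1)/(20.4286 + 1) = 0.9067
E2 = Em*(1+xi*eta*Vf)/(1-eta*Vf) = 19.04 GPa

19.04 GPa


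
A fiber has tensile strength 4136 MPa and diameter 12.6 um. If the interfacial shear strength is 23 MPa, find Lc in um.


Lc = sigma_f * d / (2 * tau_i) = 4136 * 12.6 / (2 * 23) = 1132.9 um

1132.9 um


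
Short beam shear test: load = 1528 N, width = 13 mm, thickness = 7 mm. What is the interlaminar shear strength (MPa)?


ILSS = 3F/(4bh) = 3*1528/(4*13*7) = 12.59 MPa

12.59 MPa


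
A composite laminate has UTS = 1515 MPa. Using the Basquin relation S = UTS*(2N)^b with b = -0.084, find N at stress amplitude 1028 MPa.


N = 0.5 * (S/UTS)^(1/b) = 0.5 * (1028/1515)^(1/-0.084) = 50.5783 cycles

50.5783 cycles


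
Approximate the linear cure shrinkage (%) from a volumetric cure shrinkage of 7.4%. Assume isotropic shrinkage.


Linear shrinkage ≈ vol_shrink/3 = 7.4/3 = 2.467%

2.467%


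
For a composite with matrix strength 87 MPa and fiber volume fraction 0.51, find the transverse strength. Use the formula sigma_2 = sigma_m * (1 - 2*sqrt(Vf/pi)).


factor = 1 - 2*sqrt(0.51/pi) = 0.1942
sigma_2 = 87 * 0.1942 = 16.89 MPa

16.89 MPa


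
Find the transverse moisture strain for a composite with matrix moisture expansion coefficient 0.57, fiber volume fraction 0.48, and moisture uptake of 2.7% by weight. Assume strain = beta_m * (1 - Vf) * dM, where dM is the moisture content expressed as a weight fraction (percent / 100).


dM = 2.7/100 = 0.027
strain = beta_m * (1-Vf) * dM = 0.57 * 0.52 * 0.027 = 0.0080028

0.0080028


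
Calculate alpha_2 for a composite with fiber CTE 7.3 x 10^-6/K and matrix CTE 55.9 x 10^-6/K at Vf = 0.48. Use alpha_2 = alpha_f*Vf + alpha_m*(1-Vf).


alpha_2 = alpha_f*Vf + alpha_m*(1-Vf) = 7.3*0.48 + 55.9*0.52 = 32.6 x 10^-6/K

32.6 x 10^-6/K


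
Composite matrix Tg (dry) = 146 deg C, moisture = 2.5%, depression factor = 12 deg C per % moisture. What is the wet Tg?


Tg_wet = Tg_dry - k*moisture = 146 - 12*2.5 = 116.0 deg C

116.0 deg C


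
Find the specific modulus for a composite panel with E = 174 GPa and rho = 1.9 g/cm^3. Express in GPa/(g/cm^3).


Specific stiffness = E/rho = 174/1.9 = 91.6 GPa/(g/cm^3)

91.6 GPa/(g/cm^3)


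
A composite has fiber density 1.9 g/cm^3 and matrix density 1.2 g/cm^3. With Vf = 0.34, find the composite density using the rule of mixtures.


rho_c = rho_f*Vf + rho_m*(1-Vf) = 1.9*0.34 + 1.2*0.66 = 1.438 g/cm^3

1.438 g/cm^3


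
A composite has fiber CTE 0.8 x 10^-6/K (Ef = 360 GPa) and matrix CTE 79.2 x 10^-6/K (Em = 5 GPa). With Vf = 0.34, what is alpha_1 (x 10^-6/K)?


E1 = Ef*Vf + Em*(1-Vf) = 125.7
alpha_1 = (alpha_f*Ef*Vf + alpha_m*Em*(1-Vf))/E1 = 2.86 x 10^-6/K

2.86 x 10^-6/K


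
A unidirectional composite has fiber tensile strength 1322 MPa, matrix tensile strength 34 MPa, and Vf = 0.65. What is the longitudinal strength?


sigma_1 = sigma_f*Vf + sigma_m*(1-Vf) = 1322*0.65 + 34*0.35 = 871.2 MPa

871.2 MPa


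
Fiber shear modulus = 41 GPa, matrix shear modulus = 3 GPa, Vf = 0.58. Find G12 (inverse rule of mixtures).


1/G12 = Vf/Gf + (1-Vf)/Gm = 0.58/41 + 0.42/3
G12 = 6.49 GPa

6.49 GPa


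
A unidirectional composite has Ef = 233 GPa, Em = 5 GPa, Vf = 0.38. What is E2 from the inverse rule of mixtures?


1/E2 = Vf/Ef + (1-Vf)/Em = 0.38/233 + 0.62/5
E2 = 7.96 GPa

7.96 GPa


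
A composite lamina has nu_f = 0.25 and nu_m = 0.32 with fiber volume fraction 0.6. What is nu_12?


nu_12 = nu_f*Vf + nu_m*(1-Vf) = 0.25*0.6 + 0.32*0.4 = 0.278

0.278


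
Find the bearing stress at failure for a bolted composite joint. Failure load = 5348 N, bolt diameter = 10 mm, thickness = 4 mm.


sigma_br = F/(d*h) = 5348/(10*4) = 133.7 MPa

133.7 MPa


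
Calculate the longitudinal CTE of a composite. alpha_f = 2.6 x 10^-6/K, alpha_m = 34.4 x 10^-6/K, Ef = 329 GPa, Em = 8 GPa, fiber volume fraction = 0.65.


E1 = Ef*Vf + Em*(1-Vf) = 216.65
alpha_1 = (alpha_f*Ef*Vf + alpha_m*Em*(1-Vf))/E1 = 3.01 x 10^-6/K

3.01 x 10^-6/K


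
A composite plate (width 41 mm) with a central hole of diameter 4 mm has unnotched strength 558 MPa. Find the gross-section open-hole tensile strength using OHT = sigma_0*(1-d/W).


OHT = sigma_0*(1-d/W) = 558*(1-4/41) = 503.6 MPa

503.6 MPa


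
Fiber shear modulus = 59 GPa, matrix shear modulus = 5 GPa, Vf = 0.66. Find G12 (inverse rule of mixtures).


1/G12 = Vf/Gf + (1-Vf)/Gm = 0.66/59 + 0.34/5
G12 = 12.63 GPa

12.63 GPa


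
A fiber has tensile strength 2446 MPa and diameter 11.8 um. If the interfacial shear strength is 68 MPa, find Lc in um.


Lc = sigma_f * d / (2 * tau_i) = 2446 * 11.8 / (2 * 68) = 212.2 um

212.2 um


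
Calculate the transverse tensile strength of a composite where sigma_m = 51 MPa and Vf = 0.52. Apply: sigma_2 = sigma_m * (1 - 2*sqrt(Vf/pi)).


factor = 1 - 2*sqrt(0.52/pi) = 0.1863
sigma_2 = 51 * 0.1863 = 9.5 MPa

9.5 MPa


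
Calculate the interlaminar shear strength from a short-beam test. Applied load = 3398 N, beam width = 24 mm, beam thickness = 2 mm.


ILSS = 3F/(4bh) = 3*3398/(4*24*2) = 53.09 MPa

53.09 MPa


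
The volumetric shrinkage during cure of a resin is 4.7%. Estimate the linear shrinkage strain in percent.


Linear shrinkage ≈ vol_shrink/3 = 4.7/3 = 1.567%

1.567%


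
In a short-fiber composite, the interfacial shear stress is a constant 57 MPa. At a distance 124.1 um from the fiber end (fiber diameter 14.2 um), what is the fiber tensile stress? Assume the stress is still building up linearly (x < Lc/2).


Force balance: sigma_f * (pi*d^2/4) = tau * (pi*d) * x  ->  sigma_f = 4 * tau * x / d
sigma_f = 4 * 57 * 124.1 / 14.2 = 1992.6 MPa

1992.6 MPa


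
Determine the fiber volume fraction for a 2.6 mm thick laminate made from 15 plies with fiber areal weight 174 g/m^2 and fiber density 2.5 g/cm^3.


Vf = n * FAW / (rho_f * h * 1000) = 15 * 174 / (2.5 * 2.6 * 1000) = 0.4015

0.4015


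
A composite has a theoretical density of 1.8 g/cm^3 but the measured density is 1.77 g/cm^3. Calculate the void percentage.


Void% = (rho_theo - rho_actual)/rho_theo * 100 = (1.8 - 1.77)/1.8 * 100 = 1.67%

1.67%


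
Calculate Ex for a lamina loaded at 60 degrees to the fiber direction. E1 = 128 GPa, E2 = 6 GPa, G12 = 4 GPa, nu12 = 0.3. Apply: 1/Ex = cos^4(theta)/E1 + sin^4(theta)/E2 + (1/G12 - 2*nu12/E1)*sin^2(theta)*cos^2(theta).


cos^4(60) = 0.0625, sin^4(60) = 0.5625, sin^2(60)*cos^2(60) = 0.1875
1/G12 - 2*nu12/E1 = 1/4 - 2*0.3/128 = 0.245313 GPa^-1
1/Ex = 0.0625/128 + 0.5625/6 + 0.245313*0.1875 = 0.1402344 GPa^-1
Ex = 7.13 GPa

7.13 GPa


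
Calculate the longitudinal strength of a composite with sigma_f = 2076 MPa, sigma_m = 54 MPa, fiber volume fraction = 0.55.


sigma_1 = sigma_f*Vf + sigma_m*(1-Vf) = 2076*0.55 + 54*0.45 = 1166.1 MPa

1166.1 MPa


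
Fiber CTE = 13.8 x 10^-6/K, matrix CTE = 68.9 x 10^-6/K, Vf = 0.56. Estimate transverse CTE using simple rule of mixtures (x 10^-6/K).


alpha_2 = alpha_f*Vf + alpha_m*(1-Vf) = 13.8*0.56 + 68.9*0.44 = 38.0 x 10^-6/K

38.0 x 10^-6/K


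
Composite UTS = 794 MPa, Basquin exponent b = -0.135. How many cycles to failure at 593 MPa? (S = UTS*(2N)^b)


N = 0.5 * (S/UTS)^(1/b) = 0.5 * (593/794)^(1/-0.135) = 4.3449 cycles

4.3449 cycles


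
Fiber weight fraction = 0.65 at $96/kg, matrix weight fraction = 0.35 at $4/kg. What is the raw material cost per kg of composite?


Cost = cost_f*Wf + cost_m*Wm = 96*0.65 + 4*0.35 = $63.8/kg

$63.8/kg


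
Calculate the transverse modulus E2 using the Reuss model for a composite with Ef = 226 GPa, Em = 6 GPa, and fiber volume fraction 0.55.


1/E2 = Vf/Ef + (1-Vf)/Em = 0.55/226 + 0.45/6
E2 = 12.91 GPa

12.91 GPa


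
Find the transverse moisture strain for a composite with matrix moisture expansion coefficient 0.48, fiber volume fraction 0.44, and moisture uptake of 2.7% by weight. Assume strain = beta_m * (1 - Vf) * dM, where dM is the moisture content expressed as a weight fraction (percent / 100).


dM = 2.7/100 = 0.027
strain = beta_m * (1-Vf) * dM = 0.48 * 0.56 * 0.027 = 0.0072576

0.0072576


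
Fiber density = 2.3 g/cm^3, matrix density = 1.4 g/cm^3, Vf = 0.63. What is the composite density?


rho_c = rho_f*Vf + rho_m*(1-Vf) = 2.3*0.63 + 1.4*0.37 = 1.967 g/cm^3

1.967 g/cm^3


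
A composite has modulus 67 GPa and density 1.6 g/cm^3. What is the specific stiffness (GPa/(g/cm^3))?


Specific stiffness = E/rho = 67/1.6 = 41.9 GPa/(g/cm^3)

41.9 GPa/(g/cm^3)


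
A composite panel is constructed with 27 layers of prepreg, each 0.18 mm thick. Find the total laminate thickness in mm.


h = n * t_ply = 27 * 0.18 = 4.86 mm

4.86 mm


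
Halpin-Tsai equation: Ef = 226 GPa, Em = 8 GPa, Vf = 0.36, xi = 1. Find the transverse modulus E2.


eta = (Ef/Em - 1)/(Ef/Em + xi) = (28.25 - 1)/(28.25 + 1) = 0.9316
E2 = Em*(1+xi*eta*Vf)/(1-eta*Vf) = 16.07 GPa

16.07 GPa


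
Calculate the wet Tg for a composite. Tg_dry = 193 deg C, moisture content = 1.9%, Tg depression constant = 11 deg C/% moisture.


Tg_wet = Tg_dry - k*moisture = 193 - 11*1.9 = 172.1 deg C

172.1 deg C


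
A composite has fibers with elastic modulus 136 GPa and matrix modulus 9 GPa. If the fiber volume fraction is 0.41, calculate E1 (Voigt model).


E1 = Ef*Vf + Em*(1-Vf) = 136*0.41 + 9*0.59 = 61.07 GPa

61.07 GPa


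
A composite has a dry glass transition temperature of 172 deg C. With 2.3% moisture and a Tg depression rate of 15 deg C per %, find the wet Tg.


Tg_wet = Tg_dry - k*moisture = 172 - 15*2.3 = 137.5 deg C

137.5 deg C


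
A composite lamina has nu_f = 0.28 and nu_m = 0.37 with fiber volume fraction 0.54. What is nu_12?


nu_12 = nu_f*Vf + nu_m*(1-Vf) = 0.28*0.54 + 0.37*0.46 = 0.3214

0.3214


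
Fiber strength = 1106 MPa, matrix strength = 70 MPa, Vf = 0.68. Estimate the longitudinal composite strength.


sigma_1 = sigma_f*Vf + sigma_m*(1-Vf) = 1106*0.68 + 70*0.32 = 774.5 MPa

774.5 MPa


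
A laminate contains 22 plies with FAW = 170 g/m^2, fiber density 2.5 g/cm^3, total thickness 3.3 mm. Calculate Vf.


Vf = n * FAW / (rho_f * h * 1000) = 22 * 170 / (2.5 * 3.3 * 1000) = 0.4533

0.4533


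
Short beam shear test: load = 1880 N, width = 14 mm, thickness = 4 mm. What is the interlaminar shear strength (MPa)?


ILSS = 3F/(4bh) = 3*1880/(4*14*4) = 25.18 MPa

25.18 MPa


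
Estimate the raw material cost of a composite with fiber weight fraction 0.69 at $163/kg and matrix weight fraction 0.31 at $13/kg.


Cost = cost_f*Wf + cost_m*Wm = 163*0.69 + 13*0.31 = $116.5/kg

$116.5/kg


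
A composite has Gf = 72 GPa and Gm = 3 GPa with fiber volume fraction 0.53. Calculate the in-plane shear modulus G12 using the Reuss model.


1/G12 = Vf/Gf + (1-Vf)/Gm = 0.53/72 + 0.47/3
G12 = 6.1 GPa

6.1 GPa


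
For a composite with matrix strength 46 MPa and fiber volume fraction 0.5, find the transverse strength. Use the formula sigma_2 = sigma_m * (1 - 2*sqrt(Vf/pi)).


factor = 1 - 2*sqrt(0.5/pi) = 0.2021
sigma_2 = 46 * 0.2021 = 9.3 MPa

9.3 MPa


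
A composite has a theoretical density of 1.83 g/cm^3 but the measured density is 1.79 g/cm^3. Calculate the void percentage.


Void% = (rho_theo - rho_actual)/rho_theo * 100 = (1.83 - 1.79)/1.83 * 100 = 2.19%

2.19%


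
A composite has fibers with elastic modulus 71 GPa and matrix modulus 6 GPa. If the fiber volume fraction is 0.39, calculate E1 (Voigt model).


E1 = Ef*Vf + Em*(1-Vf) = 71*0.39 + 6*0.61 = 31.35 GPa

31.35 GPa


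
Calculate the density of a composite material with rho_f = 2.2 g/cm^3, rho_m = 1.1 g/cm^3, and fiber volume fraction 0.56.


rho_c = rho_f*Vf + rho_m*(1-Vf) = 2.2*0.56 + 1.1*0.44 = 1.716 g/cm^3

1.716 g/cm^3


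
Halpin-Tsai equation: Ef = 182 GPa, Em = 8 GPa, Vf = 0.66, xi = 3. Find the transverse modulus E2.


eta = (Ef/Em - 1)/(Ef/Em + xi) = (22.75 - 1)/(22.75 + 3) = 0.8447
E2 = Em*(1+xi*eta*Vf)/(1-eta*Vf) = 48.31 GPa

48.31 GPa


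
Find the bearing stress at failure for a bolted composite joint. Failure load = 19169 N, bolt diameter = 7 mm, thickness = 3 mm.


sigma_br = F/(d*h) = 19169/(7*3) = 912.8 MPa

912.8 MPa


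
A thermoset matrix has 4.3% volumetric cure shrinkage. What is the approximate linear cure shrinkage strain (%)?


Linear shrinkage ≈ vol_shrink/3 = 4.3/3 = 1.433%

1.433%
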